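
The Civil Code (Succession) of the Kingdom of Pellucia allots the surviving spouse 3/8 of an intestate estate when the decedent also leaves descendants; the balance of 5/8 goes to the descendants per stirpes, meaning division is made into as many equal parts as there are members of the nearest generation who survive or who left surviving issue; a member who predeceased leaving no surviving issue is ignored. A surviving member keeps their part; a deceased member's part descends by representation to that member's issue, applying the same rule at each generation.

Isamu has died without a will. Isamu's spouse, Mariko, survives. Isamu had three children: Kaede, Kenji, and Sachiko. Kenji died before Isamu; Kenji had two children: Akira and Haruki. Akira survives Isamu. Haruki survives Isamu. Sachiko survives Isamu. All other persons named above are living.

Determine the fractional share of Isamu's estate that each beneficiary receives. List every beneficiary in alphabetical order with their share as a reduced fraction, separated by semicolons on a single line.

Akira 5/48; Haruki 5/48; Kaede 5/24; Mariko 3/8; Sachiko 5/24

Mariko, as surviving spouse, takes 3/8.
The remaining 5/8 passes to Isamu's descendants per stirpes.
The 5/8 is divided into 3 equal shares of 5/24 among Kaede, Kenji, Sachiko.
Kaede is living and takes 5/24.
Kenji predeceased; the 5/24 allotted to Kenji's branch passes to Kenji's issue by representation.
The 5/24 is divided into 2 equal shares of 5/48 among Akira, Haruki.
Akira is living and takes 5/48.
Haruki is living and takes 5/48.
Sachiko is living and takes 5/24.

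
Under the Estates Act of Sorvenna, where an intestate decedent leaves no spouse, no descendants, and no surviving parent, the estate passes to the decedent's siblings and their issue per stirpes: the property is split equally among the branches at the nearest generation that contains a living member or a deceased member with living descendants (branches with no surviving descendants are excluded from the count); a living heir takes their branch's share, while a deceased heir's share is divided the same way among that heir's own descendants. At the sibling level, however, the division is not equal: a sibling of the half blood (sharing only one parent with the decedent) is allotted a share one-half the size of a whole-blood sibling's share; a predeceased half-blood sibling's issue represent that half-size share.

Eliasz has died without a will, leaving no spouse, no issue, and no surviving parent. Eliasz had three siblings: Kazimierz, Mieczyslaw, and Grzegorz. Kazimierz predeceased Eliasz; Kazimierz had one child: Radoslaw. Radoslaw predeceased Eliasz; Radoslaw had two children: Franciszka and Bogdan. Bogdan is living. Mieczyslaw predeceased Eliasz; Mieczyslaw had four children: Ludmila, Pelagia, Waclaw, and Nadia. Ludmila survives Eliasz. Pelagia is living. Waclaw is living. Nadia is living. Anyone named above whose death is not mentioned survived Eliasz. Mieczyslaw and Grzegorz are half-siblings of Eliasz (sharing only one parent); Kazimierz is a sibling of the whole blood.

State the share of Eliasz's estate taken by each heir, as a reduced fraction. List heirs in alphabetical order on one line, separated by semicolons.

No spouse, descendants, or parent survives, so the estate passes to Eliasz's siblings per stirpes.
Half-blood siblings count for one-half the weight of whole-blood siblings at the initial division.
Dividing 1 in proportion to weights (total weight 2): Kazimierz (weight 1) → 1/2; Mieczyslaw (weight 1/2) → 1/4; Grzegorz (weight 1/2) → 1/4.
Kazimierz predeceased; the 1/2 allotted to Kazimierz's branch passes to Kazimierz's issue by representation.
Radoslaw's line is the sole branch at this level, so the full 1/2 passes to Radoslaw's issue by representation.
The 1/2 is divided into 2 equal shares of 1/4 among Franciszka, Bogdan.
Franciszka is living and takes 1/4.
Bogdan is living and takes 1/4.
Mieczyslaw predeceased; the 1/4 allotted to Mieczyslaw's branch passes to Mieczyslaw's issue by representation.
The 1/4 is divided into 4 equal shares of 1/16 among Ludmila, Pelagia, Waclaw, Nadia.
Ludmila is living and takes 1/16.
Pelagia is living and takes 1/16.
Waclaw is living and takes 1/16.
Nadia is living and takes 1/16.
Grzegorz is living and takes 1/4.

Bogdan 1/4; Franciszka 1/4; Grzegorz 1/4; Ludmila 1/16; Nadia 1/16; Pelagia 1/16; Waclaw 1/16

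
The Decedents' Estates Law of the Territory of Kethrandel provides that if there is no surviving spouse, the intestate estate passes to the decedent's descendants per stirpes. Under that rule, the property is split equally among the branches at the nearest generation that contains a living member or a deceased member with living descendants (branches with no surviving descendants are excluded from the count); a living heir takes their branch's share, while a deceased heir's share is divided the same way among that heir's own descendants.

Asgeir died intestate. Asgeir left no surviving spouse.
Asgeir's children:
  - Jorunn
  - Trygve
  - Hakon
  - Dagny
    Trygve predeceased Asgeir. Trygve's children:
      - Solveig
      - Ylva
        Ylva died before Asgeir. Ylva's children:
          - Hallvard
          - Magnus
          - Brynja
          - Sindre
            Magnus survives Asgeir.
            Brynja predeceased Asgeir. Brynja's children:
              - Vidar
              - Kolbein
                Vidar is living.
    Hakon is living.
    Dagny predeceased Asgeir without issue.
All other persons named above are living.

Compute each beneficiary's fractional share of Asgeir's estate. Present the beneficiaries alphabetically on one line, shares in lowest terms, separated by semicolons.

There is no surviving spouse, so the entire estate passes to Asgeir's descendants per stirpes.
Dagny left no surviving issue, so that branch lapses and is disregarded.
The estate is divided into 3 equal shares of 1/3 among Jorunn, Trygve, Hakon.
Jorunn is living and takes 1/3.
Trygve predeceased; the 1/3 allotted to Trygve's branch passes to Trygve's issue by representation.
The 1/3 is divided into 2 equal shares of 1/6 among Solveig, Ylva.
Solveig is living and takes 1/6.
Ylva predeceased; the 1/6 allotted to Ylva's branch passes to Ylva's issue by representation.
The 1/6 is divided into 4 equal shares of 1/24 among Hallvard, Magnus, Brynja, Sindre.
Hallvard is living and takes 1/24.
Magnus is living and takes 1/24.
Brynja predeceased; the 1/24 allotted to Brynja's branch passes to Brynja's issue by representation.
The 1/24 is divided into 2 equal shares of 1/48 among Vidar, Kolbein.
Vidar is living and takes 1/48.
Kolbein is living and takes 1/48.
Sindre is living and takes 1/24.
Hakon is living and takes 1/3.

Hakon 1/3; Hallvard 1/24; Jorunn 1/3; Kolbein 1/48; Magnus 1/24; Sindre 1/24; Solveig 1/6; Vidar 1/48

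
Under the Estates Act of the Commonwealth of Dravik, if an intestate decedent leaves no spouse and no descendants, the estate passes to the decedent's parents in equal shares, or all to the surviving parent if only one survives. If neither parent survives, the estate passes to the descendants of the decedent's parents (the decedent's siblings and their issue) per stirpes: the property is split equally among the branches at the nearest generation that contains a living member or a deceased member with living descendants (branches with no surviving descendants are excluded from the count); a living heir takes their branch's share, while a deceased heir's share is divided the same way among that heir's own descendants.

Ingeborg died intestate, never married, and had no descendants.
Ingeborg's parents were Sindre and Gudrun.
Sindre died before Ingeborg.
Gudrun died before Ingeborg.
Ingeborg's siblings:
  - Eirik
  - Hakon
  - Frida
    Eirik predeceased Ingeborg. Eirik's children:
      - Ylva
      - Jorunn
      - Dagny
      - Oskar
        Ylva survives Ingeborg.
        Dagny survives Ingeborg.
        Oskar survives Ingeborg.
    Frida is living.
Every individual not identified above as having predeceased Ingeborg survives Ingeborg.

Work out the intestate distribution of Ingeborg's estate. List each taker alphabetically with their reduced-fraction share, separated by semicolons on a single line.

Neither parent survives and there are no descendants, so the estate passes to Ingeborg's siblings and their issue per stirpes.
The estate is divided into 3 equal shares of 1/3 among Eirik, Hakon, Frida.
Eirik predeceased; the 1/3 allotted to Eirik's branch passes to Eirik's issue by representation.
The 1/3 is divided into 4 equal shares of 1/12 among Ylva, Jorunn, Dagny, Oskar.
Ylva is living and takes 1/12.
Jorunn is living and takes 1/12.
Dagny is living and takes 1/12.
Oskar is living and takes 1/12.
Hakon is living and takes 1/3.
Frida is living and takes 1/3.

Dagny 1/12; Frida 1/3; Hakon 1/3; Jorunn 1/12; Oskar 1/12; Ylva 1/12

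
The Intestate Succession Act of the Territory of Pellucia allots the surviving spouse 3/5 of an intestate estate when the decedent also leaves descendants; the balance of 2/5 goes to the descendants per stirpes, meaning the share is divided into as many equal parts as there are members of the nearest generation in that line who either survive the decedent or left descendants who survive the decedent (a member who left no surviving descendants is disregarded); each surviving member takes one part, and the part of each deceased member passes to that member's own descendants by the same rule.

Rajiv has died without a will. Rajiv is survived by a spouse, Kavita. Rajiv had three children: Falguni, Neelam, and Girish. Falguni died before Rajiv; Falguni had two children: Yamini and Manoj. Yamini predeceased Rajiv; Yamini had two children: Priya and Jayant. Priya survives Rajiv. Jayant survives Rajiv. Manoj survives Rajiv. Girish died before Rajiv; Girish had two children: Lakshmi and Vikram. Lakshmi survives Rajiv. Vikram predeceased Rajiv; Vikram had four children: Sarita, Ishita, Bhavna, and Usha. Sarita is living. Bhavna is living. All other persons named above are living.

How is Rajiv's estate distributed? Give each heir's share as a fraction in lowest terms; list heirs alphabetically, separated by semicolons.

Kavita, as surviving spouse, takes 3/5.
The remaining 2/5 passes to Rajiv's descendants per stirpes.
The 2/5 is divided into 3 equal shares of 2/15 among Falguni, Neelam, Girish.
Falguni predeceased; the 2/15 allotted to Falguni's branch passes to Falguni's issue by representation.
The 2/15 is divided into 2 equal shares of 1/15 among Yamini, Manoj.
Yamini predeceased; the 1/15 allotted to Yamini's branch passes to Yamini's issue by representation.
The 1/15 is divided into 2 equal shares of 1/30 among Priya, Jayant.
Priya is living and takes 1/30.
Jayant is living and takes 1/30.
Manoj is living and takes 1/15.
Neelam is living and takes 2/15.
Girish predeceased; the 2/15 allotted to Girish's branch passes to Girish's issue by representation.
The 2/15 is divided into 2 equal shares of 1/15 among Lakshmi, Vikram.
Lakshmi is living and takes 1/15.
Vikram predeceased; the 1/15 allotted to Vikram's branch passes to Vikram's issue by representation.
The 1/15 is divided into 4 equal shares of 1/60 among Sarita, Ishita, Bhavna, Usha.
Sarita is living and takes 1/60.
Ishita is living and takes 1/60.
Bhavna is living and takes 1/60.
Usha is living and takes 1/60.

Bhavna 1/60; Ishita 1/60; Jayant 1/30; Kavita 3/5; Lakshmi 1/15; Manoj 1/15; Neelam 2/15; Priya 1/30; Sarita 1/60; Usha 1/60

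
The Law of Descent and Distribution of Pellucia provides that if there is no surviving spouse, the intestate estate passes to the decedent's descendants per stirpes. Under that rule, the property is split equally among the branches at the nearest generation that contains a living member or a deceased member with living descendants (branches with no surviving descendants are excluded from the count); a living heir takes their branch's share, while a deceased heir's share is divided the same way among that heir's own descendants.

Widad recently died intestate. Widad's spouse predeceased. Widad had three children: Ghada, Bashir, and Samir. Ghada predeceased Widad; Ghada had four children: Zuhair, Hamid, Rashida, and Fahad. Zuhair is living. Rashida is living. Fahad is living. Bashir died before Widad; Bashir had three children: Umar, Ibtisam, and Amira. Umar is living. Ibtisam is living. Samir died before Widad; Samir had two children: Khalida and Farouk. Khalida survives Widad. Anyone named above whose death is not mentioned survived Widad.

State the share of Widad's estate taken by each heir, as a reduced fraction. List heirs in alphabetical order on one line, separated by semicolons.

There is no surviving spouse, so the entire estate passes to Widad's descendants per stirpes.
The estate is divided into 3 equal shares of 1/3 among Ghada, Bashir, Samir.
Ghada predeceased; the 1/3 allotted to Ghada's branch passes to Ghada's issue by representation.
The 1/3 is divided into 4 equal shares of 1/12 among Zuhair, Hamid, Rashida, Fahad.
Zuhair is living and takes 1/12.
Hamid is living and takes 1/12.
Rashida is living and takes 1/12.
Fahad is living and takes 1/12.
Bashir predeceased; the 1/3 allotted to Bashir's branch passes to Bashir's issue by representation.
The 1/3 is divided into 3 equal shares of 1/9 among Umar, Ibtisam, Amira.
Umar is living and takes 1/9.
Ibtisam is living and takes 1/9.
Amira is living and takes 1/9.
Samir predeceased; the 1/3 allotted to Samir's branch passes to Samir's issue by representation.
The 1/3 is divided into 2 equal shares of 1/6 among Khalida, Farouk.
Khalida is living and takes 1/6.
Farouk is living and takes 1/6.

Amira 1/9; Fahad 1/12; Farouk 1/6; Hamid 1/12; Ibtisam 1/9; Khalida 1/6; Rashida 1/12; Umar 1/9; Zuhair 1/12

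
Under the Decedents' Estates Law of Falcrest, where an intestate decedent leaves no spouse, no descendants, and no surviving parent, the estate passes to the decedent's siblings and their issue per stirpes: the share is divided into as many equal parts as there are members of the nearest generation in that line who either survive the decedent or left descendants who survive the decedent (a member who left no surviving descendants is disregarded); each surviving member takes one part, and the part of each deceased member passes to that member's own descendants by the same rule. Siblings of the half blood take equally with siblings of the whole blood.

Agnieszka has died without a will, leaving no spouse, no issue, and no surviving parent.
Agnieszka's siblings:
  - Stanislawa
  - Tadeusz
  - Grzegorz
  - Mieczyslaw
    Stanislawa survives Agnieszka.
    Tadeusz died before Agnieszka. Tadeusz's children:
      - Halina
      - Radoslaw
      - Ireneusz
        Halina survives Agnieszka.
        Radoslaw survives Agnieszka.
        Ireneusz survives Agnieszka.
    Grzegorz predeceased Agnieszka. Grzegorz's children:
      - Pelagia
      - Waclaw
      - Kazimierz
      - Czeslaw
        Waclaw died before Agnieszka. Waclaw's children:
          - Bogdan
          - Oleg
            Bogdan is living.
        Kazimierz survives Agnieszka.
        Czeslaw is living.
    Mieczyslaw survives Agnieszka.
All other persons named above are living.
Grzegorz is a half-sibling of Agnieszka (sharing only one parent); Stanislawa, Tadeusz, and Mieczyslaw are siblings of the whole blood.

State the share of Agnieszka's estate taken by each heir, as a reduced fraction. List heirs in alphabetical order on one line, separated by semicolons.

Bogdan 1/32; Czeslaw 1/16; Halina 1/12; Ireneusz 1/12; Kazimierz 1/16; Mieczyslaw 1/4; Oleg 1/32; Pelagia 1/16; Radoslaw 1/12; Stanislawa 1/4

No spouse, descendants, or parent survives, so the estate passes to Agnieszka's siblings per stirpes.
Half-blood and whole-blood siblings take equally under the stated rule.
The estate is divided into 4 equal shares of 1/4 among Stanislawa, Tadeusz, Grzegorz, Mieczyslaw.
Stanislawa is living and takes 1/4.
Tadeusz predeceased; the 1/4 allotted to Tadeusz's branch passes to Tadeusz's issue by representation.
The 1/4 is divided into 3 equal shares of 1/12 among Halina, Radoslaw, Ireneusz.
Halina is living and takes 1/12.
Radoslaw is living and takes 1/12.
Ireneusz is living and takes 1/12.
Grzegorz predeceased; the 1/4 allotted to Grzegorz's branch passes to Grzegorz's issue by representation.
The 1/4 is divided into 4 equal shares of 1/16 among Pelagia, Waclaw, Kazimierz, Czeslaw.
Pelagia is living and takes 1/16.
Waclaw predeceased; the 1/16 allotted to Waclaw's branch passes to Waclaw's issue by representation.
The 1/16 is divided into 2 equal shares of 1/32 among Bogdan, Oleg.
Bogdan is living and takes 1/32.
Oleg is living and takes 1/32.
Kazimierz is living and takes 1/16.
Czeslaw is living and takes 1/16.
Mieczyslaw is living and takes 1/4.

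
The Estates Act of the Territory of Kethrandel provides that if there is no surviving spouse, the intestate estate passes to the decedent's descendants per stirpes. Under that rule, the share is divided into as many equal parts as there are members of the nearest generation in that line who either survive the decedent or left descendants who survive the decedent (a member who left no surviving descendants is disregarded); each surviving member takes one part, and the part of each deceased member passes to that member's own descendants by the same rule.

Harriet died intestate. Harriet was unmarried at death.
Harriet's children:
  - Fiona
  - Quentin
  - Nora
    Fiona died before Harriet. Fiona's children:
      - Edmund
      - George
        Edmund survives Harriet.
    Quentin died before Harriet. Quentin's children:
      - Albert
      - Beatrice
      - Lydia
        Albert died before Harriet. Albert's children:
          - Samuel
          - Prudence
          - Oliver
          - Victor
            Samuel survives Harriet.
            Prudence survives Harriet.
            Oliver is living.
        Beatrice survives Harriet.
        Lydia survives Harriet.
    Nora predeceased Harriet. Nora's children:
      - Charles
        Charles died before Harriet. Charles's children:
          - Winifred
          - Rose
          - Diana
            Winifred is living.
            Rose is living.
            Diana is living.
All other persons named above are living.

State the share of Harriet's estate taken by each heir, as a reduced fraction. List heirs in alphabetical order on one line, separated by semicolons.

Beatrice 1/9; Diana 1/9; Edmund 1/6; George 1/6; Lydia 1/9; Oliver 1/36; Prudence 1/36; Rose 1/9; Samuel 1/36; Victor 1/36; Winifred 1/9

There is no surviving spouse, so the entire estate passes to Harriet's descendants per stirpes.
The estate is divided into 3 equal shares of 1/3 among Fiona, Quentin, Nora.
Fiona predeceased; the 1/3 allotted to Fiona's branch passes to Fiona's issue by representation.
The 1/3 is divided into 2 equal shares of 1/6 among Edmund, George.
Edmund is living and takes 1/6.
George is living and takes 1/6.
Quentin predeceased; the 1/3 allotted to Quentin's branch passes to Quentin's issue by representation.
The 1/3 is divided into 3 equal shares of 1/9 among Albert, Beatrice, Lydia.
Albert predeceased; the 1/9 allotted to Albert's branch passes to Albert's issue by representation.
The 1/9 is divided into 4 equal shares of 1/36 among Samuel, Prudence, Oliver, Victor.
Samuel is living and takes 1/36.
Prudence is living and takes 1/36.
Oliver is living and takes 1/36.
Victor is living and takes 1/36.
Beatrice is living and takes 1/9.
Lydia is living and takes 1/9.
Nora predeceased; the 1/3 allotted to Nora's branch passes to Nora's issue by representation.
Charles's line is the sole branch at this level, so the full 1/3 passes to Charles's issue by representation.
The 1/3 is divided into 3 equal shares of 1/9 among Winifred, Rose, Diana.
Winifred is living and takes 1/9.
Rose is living and takes 1/9.
Diana is living and takes 1/9.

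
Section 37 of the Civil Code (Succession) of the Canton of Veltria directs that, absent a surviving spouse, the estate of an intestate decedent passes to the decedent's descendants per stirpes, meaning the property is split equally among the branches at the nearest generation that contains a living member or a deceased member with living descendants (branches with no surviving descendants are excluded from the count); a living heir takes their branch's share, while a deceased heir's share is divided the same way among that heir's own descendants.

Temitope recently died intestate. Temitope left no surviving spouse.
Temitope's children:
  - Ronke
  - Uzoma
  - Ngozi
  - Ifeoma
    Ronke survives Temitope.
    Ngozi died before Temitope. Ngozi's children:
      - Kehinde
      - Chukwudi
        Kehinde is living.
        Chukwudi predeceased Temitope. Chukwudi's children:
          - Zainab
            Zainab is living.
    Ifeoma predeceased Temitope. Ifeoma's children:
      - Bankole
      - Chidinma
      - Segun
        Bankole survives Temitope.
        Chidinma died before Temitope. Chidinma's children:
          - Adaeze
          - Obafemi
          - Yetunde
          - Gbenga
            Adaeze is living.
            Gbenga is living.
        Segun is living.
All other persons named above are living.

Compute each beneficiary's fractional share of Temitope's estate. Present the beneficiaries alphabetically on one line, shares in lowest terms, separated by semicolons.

Adaeze 1/48; Bankole 1/12; Gbenga 1/48; Kehinde 1/8; Obafemi 1/48; Ronke 1/4; Segun 1/12; Uzoma 1/4; Yetunde 1/48; Zainab 1/8

There is no surviving spouse, so the entire estate passes to Temitope's descendants per stirpes.
The estate is divided into 4 equal shares of 1/4 among Ronke, Uzoma, Ngozi, Ifeoma.
Ronke is living and takes 1/4.
Uzoma is living and takes 1/4.
Ngozi predeceased; the 1/4 allotted to Ngozi's branch passes to Ngozi's issue by representation.
The 1/4 is divided into 2 equal shares of 1/8 among Kehinde, Chukwudi.
Kehinde is living and takes 1/8.
Chukwudi predeceased; the 1/8 allotted to Chukwudi's branch passes to Chukwudi's issue by representation.
Zainab is the sole taker at this level and receives the full 1/8.
Ifeoma predeceased; the 1/4 allotted to Ifeoma's branch passes to Ifeoma's issue by representation.
The 1/4 is divided into 3 equal shares of 1/12 among Bankole, Chidinma, Segun.
Bankole is living and takes 1/12.
Chidinma predeceased; the 1/12 allotted to Chidinma's branch passes to Chidinma's issue by representation.
The 1/12 is divided into 4 equal shares of 1/48 among Adaeze, Obafemi, Yetunde, Gbenga.
Adaeze is living and takes 1/48.
Obafemi is living and takes 1/48.
Yetunde is living and takes 1/48.
Gbenga is living and takes 1/48.
Segun is living and takes 1/12.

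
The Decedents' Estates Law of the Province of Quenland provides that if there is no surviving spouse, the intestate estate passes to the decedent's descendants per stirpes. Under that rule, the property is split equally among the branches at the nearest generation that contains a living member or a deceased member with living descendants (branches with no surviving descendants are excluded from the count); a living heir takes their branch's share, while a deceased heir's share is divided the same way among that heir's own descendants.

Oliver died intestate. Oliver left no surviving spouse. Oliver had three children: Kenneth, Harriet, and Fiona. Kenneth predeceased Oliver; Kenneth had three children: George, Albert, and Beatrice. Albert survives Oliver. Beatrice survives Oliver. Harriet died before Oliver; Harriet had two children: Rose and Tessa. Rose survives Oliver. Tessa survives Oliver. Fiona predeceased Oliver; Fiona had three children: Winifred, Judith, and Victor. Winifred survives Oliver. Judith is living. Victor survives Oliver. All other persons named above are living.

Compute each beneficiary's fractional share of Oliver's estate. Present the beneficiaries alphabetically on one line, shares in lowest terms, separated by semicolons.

There is no surviving spouse, so the entire estate passes to Oliver's descendants per stirpes.
The estate is divided into 3 equal shares of 1/3 among Kenneth, Harriet, Fiona.
Kenneth predeceased; the 1/3 allotted to Kenneth's branch passes to Kenneth's issue by representation.
The 1/3 is divided into 3 equal shares of 1/9 among George, Albert, Beatrice.
George is living and takes 1/9.
Albert is living and takes 1/9.
Beatrice is living and takes 1/9.
Harriet predeceased; the 1/3 allotted to Harriet's branch passes to Harriet's issue by representation.
The 1/3 is divided into 2 equal shares of 1/6 among Rose, Tessa.
Rose is living and takes 1/6.
Tessa is living and takes 1/6.
Fiona predeceased; the 1/3 allotted to Fiona's branch passes to Fiona's issue by representation.
The 1/3 is divided into 3 equal shares of 1/9 among Winifred, Judith, Victor.
Winifred is living and takes 1/9.
Judith is living and takes 1/9.
Victor is living and takes 1/9.

Albert 1/9; Beatrice 1/9; George 1/9; Judith 1/9; Rose 1/6; Tessa 1/6; Victor 1/9; Winifred 1/9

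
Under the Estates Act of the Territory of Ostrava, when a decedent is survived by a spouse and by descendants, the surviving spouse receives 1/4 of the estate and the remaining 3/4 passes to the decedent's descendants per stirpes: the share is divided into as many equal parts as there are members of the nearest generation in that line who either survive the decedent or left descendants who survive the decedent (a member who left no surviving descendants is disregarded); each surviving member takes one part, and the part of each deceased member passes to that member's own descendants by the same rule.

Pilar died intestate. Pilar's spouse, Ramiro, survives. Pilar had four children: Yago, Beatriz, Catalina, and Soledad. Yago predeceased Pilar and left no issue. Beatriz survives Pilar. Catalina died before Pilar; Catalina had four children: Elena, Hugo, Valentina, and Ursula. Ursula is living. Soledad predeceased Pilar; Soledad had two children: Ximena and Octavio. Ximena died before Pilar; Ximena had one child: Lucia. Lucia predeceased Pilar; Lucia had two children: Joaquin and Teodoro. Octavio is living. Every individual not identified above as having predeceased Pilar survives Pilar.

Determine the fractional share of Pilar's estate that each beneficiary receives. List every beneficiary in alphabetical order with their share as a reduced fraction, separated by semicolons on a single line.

Ramiro, as surviving spouse, takes 1/4.
The remaining 3/4 passes to Pilar's descendants per stirpes.
Yago left no surviving issue, so that branch lapses and is disregarded.
The 3/4 is divided into 3 equal shares of 1/4 among Beatriz, Catalina, Soledad.
Beatriz is living and takes 1/4.
Catalina predeceased; the 1/4 allotted to Catalina's branch passes to Catalina's issue by representation.
The 1/4 is divided into 4 equal shares of 1/16 among Elena, Hugo, Valentina, Ursula.
Elena is living and takes 1/16.
Hugo is living and takes 1/16.
Valentina is living and takes 1/16.
Ursula is living and takes 1/16.
Soledad predeceased; the 1/4 allotted to Soledad's branch passes to Soledad's issue by representation.
The 1/4 is divided into 2 equal shares of 1/8 among Ximena, Octavio.
Ximena predeceased; the 1/8 allotted to Ximena's branch passes to Ximena's issue by representation.
Lucia's line is the sole branch at this level, so the full 1/8 passes to Lucia's issue by representation.
The 1/8 is divided into 2 equal shares of 1/16 among Joaquin, Teodoro.
Joaquin is living and takes 1/16.
Teodoro is living and takes 1/16.
Octavio is living and takes 1/8.

Beatriz 1/4; Elena 1/16; Hugo 1/16; Joaquin 1/16; Octavio 1/8; Ramiro 1/4; Teodoro 1/16; Ursula 1/16; Valentina 1/16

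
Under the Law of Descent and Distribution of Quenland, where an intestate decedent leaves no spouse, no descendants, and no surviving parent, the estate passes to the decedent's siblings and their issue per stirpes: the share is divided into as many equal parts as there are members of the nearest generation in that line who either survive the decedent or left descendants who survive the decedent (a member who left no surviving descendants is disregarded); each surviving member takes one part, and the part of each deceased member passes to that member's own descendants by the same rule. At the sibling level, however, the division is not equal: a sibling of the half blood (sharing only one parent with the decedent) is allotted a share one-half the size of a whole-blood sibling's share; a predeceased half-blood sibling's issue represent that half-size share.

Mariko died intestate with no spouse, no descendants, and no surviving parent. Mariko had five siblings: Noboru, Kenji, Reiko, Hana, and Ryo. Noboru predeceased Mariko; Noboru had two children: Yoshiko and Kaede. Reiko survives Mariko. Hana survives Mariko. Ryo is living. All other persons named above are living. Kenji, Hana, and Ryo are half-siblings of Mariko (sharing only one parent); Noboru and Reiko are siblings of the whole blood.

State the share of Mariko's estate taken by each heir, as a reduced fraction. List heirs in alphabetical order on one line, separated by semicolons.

No spouse, descendants, or parent survives, so the estate passes to Mariko's siblings per stirpes.
Half-blood siblings count for one-half the weight of whole-blood siblings at the initial division.
Dividing 1 in proportion to weights (total weight 7/2): Noboru (weight 1) → 2/7; Kenji (weight 1/2) → 1/7; Reiko (weight 1) → 2/7; Hana (weight 1/2) → 1/7; Ryo (weight 1/2) → 1/7.
Noboru predeceased; the 2/7 allotted to Noboru's branch passes to Noboru's issue by representation.
The 2/7 is divided into 2 equal shares of 1/7 among Yoshiko, Kaede.
Yoshiko is living and takes 1/7.
Kaede is living and takes 1/7.
Kenji is living and takes 1/7.
Reiko is living and takes 2/7.
Hana is living and takes 1/7.
Ryo is living and takes 1/7.

Hana 1/7; Kaede 1/7; Kenji 1/7; Reiko 2/7; Ryo 1/7; Yoshiko 1/7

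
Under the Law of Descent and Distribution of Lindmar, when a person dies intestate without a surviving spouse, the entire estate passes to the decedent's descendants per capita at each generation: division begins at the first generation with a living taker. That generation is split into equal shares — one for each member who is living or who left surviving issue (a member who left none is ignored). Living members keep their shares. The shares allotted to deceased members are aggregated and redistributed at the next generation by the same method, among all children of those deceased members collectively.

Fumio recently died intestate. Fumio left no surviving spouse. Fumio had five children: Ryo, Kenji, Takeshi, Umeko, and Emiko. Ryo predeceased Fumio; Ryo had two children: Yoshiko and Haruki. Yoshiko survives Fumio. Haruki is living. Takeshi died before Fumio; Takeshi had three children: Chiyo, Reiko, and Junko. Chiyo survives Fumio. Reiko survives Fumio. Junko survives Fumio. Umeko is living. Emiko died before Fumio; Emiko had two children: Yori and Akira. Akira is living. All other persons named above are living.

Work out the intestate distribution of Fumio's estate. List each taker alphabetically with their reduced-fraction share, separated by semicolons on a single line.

Akira 3/35; Chiyo 3/35; Haruki 3/35; Junko 3/35; Kenji 1/5; Reiko 3/35; Umeko 1/5; Yori 3/35; Yoshiko 3/35

There is no surviving spouse, so the entire estate passes to Fumio's descendants per capita at each generation.
At generation 1 (Ryo, Kenji, Takeshi, Umeko, Emiko) there are 5 shares of (1)/5 = 1/5 each.
Living: Kenji and Umeko — each takes 1/5.
Deceased: Ryo, Takeshi, and Emiko. Their combined 3/5 is pooled and carried to generation 2.
At generation 2 (Yoshiko, Haruki, Chiyo, Reiko, Junko, Yori, Akira) there are 7 shares of (3/5)/7 = 3/35 each.
Living: Yoshiko, Haruki, Chiyo, Reiko, Junko, Yori, and Akira — each takes 3/35.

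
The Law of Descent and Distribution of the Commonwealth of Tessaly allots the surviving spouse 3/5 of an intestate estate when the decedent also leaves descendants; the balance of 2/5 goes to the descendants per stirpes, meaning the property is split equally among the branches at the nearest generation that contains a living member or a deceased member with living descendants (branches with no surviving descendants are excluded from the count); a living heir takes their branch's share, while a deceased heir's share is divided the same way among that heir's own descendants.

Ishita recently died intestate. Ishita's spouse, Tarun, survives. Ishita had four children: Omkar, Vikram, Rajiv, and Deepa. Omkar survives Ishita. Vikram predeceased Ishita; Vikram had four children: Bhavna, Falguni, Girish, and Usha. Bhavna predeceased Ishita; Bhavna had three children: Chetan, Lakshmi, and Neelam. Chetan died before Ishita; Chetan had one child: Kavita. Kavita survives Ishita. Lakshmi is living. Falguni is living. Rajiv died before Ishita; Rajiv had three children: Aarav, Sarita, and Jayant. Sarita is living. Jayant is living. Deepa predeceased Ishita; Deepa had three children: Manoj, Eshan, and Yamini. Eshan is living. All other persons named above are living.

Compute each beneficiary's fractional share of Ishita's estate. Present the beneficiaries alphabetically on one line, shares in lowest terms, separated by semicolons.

Tarun, as surviving spouse, takes 3/5.
The remaining 2/5 passes to Ishita's descendants per stirpes.
The 2/5 is divided into 4 equal shares of 1/10 among Omkar, Vikram, Rajiv, Deepa.
Omkar is living and takes 1/10.
Vikram predeceased; the 1/10 allotted to Vikram's branch passes to Vikram's issue by representation.
The 1/10 is divided into 4 equal shares of 1/40 among Bhavna, Falguni, Girish, Usha.
Bhavna predeceased; the 1/40 allotted to Bhavna's branch passes to Bhavna's issue by representation.
The 1/40 is divided into 3 equal shares of 1/120 among Chetan, Lakshmi, Neelam.
Chetan predeceased; the 1/120 allotted to Chetan's branch passes to Chetan's issue by representation.
Kavita is the sole taker at this level and receives the full 1/120.
Lakshmi is living and takes 1/120.
Neelam is living and takes 1/120.
Falguni is living and takes 1/40.
Girish is living and takes 1/40.
Usha is living and takes 1/40.
Rajiv predeceased; the 1/10 allotted to Rajiv's branch passes to Rajiv's issue by representation.
The 1/10 is divided into 3 equal shares of 1/30 among Aarav, Sarita, Jayant.
Aarav is living and takes 1/30.
Sarita is living and takes 1/30.
Jayant is living and takes 1/30.
Deepa predeceased; the 1/10 allotted to Deepa's branch passes to Deepa's issue by representation.
The 1/10 is divided into 3 equal shares of 1/30 among Manoj, Eshan, Yamini.
Manoj is living and takes 1/30.
Eshan is living and takes 1/30.
Yamini is living and takes 1/30.

Aarav 1/30; Eshan 1/30; Falguni 1/40; Girish 1/40; Jayant 1/30; Kavita 1/120; Lakshmi 1/120; Manoj 1/30; Neelam 1/120; Omkar 1/10; Sarita 1/30; Tarun 3/5; Usha 1/40; Yamini 1/30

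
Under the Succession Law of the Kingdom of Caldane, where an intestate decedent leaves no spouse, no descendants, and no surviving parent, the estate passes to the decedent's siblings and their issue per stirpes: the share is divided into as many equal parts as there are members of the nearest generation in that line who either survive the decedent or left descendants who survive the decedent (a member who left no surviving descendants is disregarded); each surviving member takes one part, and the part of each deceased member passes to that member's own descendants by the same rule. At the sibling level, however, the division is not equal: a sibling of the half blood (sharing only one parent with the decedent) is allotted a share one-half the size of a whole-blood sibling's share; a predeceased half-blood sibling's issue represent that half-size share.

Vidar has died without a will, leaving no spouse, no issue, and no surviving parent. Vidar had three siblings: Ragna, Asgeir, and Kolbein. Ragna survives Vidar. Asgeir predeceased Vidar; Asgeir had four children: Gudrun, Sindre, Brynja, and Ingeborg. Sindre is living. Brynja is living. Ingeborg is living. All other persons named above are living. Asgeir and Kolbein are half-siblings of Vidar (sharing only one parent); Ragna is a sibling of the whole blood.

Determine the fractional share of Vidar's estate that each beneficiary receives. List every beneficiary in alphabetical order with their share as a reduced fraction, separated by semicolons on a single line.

No spouse, descendants, or parent survives, so the estate passes to Vidar's siblings per stirpes.
Half-blood siblings count for one-half the weight of whole-blood siblings at the initial division.
Dividing 1 in proportion to weights (total weight 2): Ragna (weight 1) → 1/2; Asgeir (weight 1/2) → 1/4; Kolbein (weight 1/2) → 1/4.
Ragna is living and takes 1/2.
Asgeir predeceased; the 1/4 allotted to Asgeir's branch passes to Asgeir's issue by representation.
The 1/4 is divided into 4 equal shares of 1/16 among Gudrun, Sindre, Brynja, Ingeborg.
Gudrun is living and takes 1/16.
Sindre is living and takes 1/16.
Brynja is living and takes 1/16.
Ingeborg is living and takes 1/16.
Kolbein is living and takes 1/4.

Brynja 1/16; Gudrun 1/16; Ingeborg 1/16; Kolbein 1/4; Ragna 1/2; Sindre 1/16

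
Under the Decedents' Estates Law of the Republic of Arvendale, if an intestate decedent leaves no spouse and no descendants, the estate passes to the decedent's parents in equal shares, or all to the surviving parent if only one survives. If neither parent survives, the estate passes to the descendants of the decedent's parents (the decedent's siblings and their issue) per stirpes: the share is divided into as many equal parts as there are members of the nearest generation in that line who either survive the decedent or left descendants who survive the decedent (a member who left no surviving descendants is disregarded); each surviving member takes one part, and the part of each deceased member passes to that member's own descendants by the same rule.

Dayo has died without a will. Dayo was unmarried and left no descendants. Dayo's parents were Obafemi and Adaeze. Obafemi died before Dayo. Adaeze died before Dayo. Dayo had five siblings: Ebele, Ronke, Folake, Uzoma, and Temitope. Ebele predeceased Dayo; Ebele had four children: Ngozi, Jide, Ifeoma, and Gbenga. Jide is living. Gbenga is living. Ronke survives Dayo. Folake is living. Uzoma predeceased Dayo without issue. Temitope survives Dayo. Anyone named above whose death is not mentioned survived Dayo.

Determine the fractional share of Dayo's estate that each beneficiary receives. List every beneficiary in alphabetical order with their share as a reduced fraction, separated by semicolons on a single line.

Folake 1/4; Gbenga 1/16; Ifeoma 1/16; Jide 1/16; Ngozi 1/16; Ronke 1/4; Temitope 1/4

Neither parent survives and there are no descendants, so the estate passes to Dayo's siblings and their issue per stirpes.
Uzoma left no surviving issue, so that branch lapses and is disregarded.
The estate is divided into 4 equal shares of 1/4 among Ebele, Ronke, Folake, Temitope.
Ebele predeceased; the 1/4 allotted to Ebele's branch passes to Ebele's issue by representation.
The 1/4 is divided into 4 equal shares of 1/16 among Ngozi, Jide, Ifeoma, Gbenga.
Ngozi is living and takes 1/16.
Jide is living and takes 1/16.
Ifeoma is living and takes 1/16.
Gbenga is living and takes 1/16.
Ronke is living and takes 1/4.
Folake is living and takes 1/4.
Temitope is living and takes 1/4.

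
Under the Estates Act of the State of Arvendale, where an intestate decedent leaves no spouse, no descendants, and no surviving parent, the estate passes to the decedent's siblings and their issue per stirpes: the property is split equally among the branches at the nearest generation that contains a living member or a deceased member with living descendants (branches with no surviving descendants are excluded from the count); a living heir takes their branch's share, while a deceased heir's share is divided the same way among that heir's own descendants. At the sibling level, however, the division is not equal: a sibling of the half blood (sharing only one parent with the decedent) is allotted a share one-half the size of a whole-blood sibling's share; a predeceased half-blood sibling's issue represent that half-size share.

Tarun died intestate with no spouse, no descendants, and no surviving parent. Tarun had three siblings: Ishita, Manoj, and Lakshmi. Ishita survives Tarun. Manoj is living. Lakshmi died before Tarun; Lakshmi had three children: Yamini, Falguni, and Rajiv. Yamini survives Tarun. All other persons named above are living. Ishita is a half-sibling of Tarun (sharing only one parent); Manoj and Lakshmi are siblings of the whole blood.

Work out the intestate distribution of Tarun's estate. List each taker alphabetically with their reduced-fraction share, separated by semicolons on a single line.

Falguni 2/15; Ishita 1/5; Manoj 2/5; Rajiv 2/15; Yamini 2/15

No spouse, descendants, or parent survives, so the estate passes to Tarun's siblings per stirpes.
Half-blood siblings count for one-half the weight of whole-blood siblings at the initial division.
Dividing 1 in proportion to weights (total weight 5/2): Ishita (weight 1/2) → 1/5; Manoj (weight 1) → 2/5; Lakshmi (weight 1) → 2/5.
Ishita is living and takes 1/5.
Manoj is living and takes 2/5.
Lakshmi predeceased; the 2/5 allotted to Lakshmi's branch passes to Lakshmi's issue by representation.
The 2/5 is divided into 3 equal shares of 2/15 among Yamini, Falguni, Rajiv.
Yamini is living and takes 2/15.
Falguni is living and takes 2/15.
Rajiv is living and takes 2/15.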